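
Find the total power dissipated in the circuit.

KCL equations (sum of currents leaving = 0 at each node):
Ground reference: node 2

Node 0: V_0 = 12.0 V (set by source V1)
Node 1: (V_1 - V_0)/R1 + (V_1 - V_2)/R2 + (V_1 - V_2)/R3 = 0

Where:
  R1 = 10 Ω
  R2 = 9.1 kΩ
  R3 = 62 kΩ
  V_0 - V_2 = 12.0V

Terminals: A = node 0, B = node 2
Nodal analysis, taking node 2 as the 0 V reference.
Source V1 fixes V_0 = 12 V.
KCL at each unknown node (sum of currents leaving = 0; resistances in Ω):
  Node 1: (V_1 - 12)/10 + (V_1 - 0)/9100 + (V_1 - 0)/62000 = 0
Collecting terms: 0.1001 × V_1 = 1.2  =>  V_1 = 11.98 V
Power in each resistor, P = (ΔV)²/R:
  P_R1 = (12 - 11.98)²/10 = 0.00002281 W
  P_R2 = (11.98 - 0)²/9100 = 0.01578 W
  P_R3 = (11.98 - 0)²/62000 = 0.002317 W
P_total = P_R1 + P_R2 + P_R3 = 0.01812 W

Final answer: 0.01812 W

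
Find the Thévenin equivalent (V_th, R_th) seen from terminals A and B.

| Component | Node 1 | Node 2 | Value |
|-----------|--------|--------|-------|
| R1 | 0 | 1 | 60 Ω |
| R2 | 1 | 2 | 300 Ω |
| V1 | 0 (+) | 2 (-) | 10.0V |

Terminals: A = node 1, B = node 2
Step 1 — V_th is the open-circuit voltage V_A - V_B (nothing connected across the terminals).
Nodal analysis, taking node 2 as the 0 V reference.
Source V1 fixes V_0 = 10 V.
KCL at each unknown node (sum of currents leaving = 0; resistances in Ω):
  Node 1: (V_1 - 10)/60 + (V_1 - 0)/300 = 0
Collecting terms: 0.02 × V_1 = 0.1667  =>  V_1 = 8.333 V
V_th = V_1 - V_2 = 8.333 - 0 = 8.333 V
Step 2 — R_th: zero the source — replace V1 by a short circuit (node 2 merges into node 0) — and find the resistance seen between A (node 1) and B (node 0).
Reduce the network between node 1 (A) and node 0 (B) by series/parallel combination:
  Rp1 = R1 ‖ R2 (parallel, both between nodes 0 and 1) = 1/(1/60 + 1/300) = 50 Ω
R_th = 50 Ω

Final answer: V_th = 8.333 V, R_th = 50 Ω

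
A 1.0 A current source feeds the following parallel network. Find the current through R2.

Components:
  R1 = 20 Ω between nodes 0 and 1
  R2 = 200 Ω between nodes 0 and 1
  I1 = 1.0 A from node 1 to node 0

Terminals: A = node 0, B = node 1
All resistors sit directly between nodes 0 and 1, so they are in parallel and share one voltage V; the full source current 1 A splits among them.
1/R_par = 1/20 + 1/200 = 0.055 S  =>  R_par = 18.18 Ω
V = I × R_par = 1 × 18.18 = 18.18 V
I_R2 = V/R2 = 18.18/200 = 0.09091 A

Final answer: 0.09091 A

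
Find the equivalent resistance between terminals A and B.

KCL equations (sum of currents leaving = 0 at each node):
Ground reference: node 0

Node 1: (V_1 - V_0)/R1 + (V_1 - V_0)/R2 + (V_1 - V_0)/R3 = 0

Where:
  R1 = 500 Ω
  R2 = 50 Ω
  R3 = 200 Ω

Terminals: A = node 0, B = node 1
Reduce the network between node 0 (A) and node 1 (B) by series/parallel combination:
  Rp1 = R1 ‖ R2 ‖ R3 (parallel, all between nodes 0 and 1) = 1/(1/500 + 1/50 + 1/200) = 37.04 Ω
R_eq = 37.04 Ω

Final answer: 37.04 Ω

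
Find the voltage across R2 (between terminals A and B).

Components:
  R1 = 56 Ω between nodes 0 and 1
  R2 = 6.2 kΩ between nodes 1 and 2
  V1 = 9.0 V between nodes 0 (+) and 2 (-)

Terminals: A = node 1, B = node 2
R1 and R2 are in series across V1 (node 0 → node 1 → node 2), and the output A–B is taken across R2, so this is a voltage divider.
Series current: I = V1/(R1 + R2) = 9/(56 + 6200) = 9/6256 = 0.001439 A
V_R2 = I × R2 = V1 × R2/(R1 + R2) = 9 × 6200/6256 = 8.919 V

Final answer: 8.919 V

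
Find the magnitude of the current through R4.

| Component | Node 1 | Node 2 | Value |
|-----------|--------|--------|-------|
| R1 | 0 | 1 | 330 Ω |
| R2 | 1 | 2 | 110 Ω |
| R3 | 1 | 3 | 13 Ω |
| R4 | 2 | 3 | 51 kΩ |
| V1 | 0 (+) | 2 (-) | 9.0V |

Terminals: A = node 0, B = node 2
Nodal analysis, taking node 2 as the 0 V reference.
Source V1 fixes V_0 = 9 V.
KCL at each unknown node (sum of currents leaving = 0; resistances in Ω):
  Node 1: (V_1 - 9)/330 + (V_1 - 0)/110 + (V_1 - V_3)/13 = 0
  Node 3: (V_3 - V_1)/13 + (V_3 - 0)/51000 = 0
Collecting terms (coefficients in siemens):
  0.08904·V_1 - 0.07692·V_3 = 0.02727
  0.07694·V_3 - 0.07692·V_1 = 0
Determinant D = (0.08904)(0.07694) - (-0.07692)(-0.07692) = 0.0009341
V_1 = [(0.02727)(0.07694) - (-0.07692)(0)]/D = 2.246 V
V_3 = [(0.08904)(0) - (0.02727)(-0.07692)]/D = 2.246 V
I_R4 = (V_2 - V_3)/R4 = (0 - 2.246)/51000 = -0.00004404 A
|I_R4| = 0.00004404 A

Final answer: |I_R4| = 4.404e-05 A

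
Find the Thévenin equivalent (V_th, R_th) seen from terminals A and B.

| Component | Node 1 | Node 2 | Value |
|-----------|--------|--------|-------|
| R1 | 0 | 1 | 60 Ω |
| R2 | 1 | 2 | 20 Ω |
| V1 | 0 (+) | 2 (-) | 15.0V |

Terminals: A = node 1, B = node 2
Step 1 — V_th is the open-circuit voltage V_A - V_B (nothing connected across the terminals).
Nodal analysis, taking node 2 as the 0 V reference.
Source V1 fixes V_0 = 15 V.
KCL at each unknown node (sum of currents leaving = 0; resistances in Ω):
  Node 1: (V_1 - 15)/60 + (V_1 - 0)/20 = 0
Collecting terms: 0.06667 × V_1 = 0.25  =>  V_1 = 3.75 V
V_th = V_1 - V_2 = 3.75 - 0 = 3.75 V
Step 2 — R_th: zero the source — replace V1 by a short circuit (node 2 merges into node 0) — and find the resistance seen between A (node 1) and B (node 0).
Reduce the network between node 1 (A) and node 0 (B) by series/parallel combination:
  Rp1 = R1 ‖ R2 (parallel, both between nodes 0 and 1) = 1/(1/60 + 1/20) = 15 Ω
R_th = 15 Ω

Final answer: V_th = 3.75 V, R_th = 15 Ω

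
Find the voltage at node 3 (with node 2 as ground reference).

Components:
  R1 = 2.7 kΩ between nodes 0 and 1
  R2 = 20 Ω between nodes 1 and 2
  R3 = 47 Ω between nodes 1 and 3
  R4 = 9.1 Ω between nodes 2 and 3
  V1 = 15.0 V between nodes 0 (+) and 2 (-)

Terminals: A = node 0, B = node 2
Nodal analysis, taking node 2 as the 0 V reference.
Source V1 fixes V_0 = 15 V.
KCL at each unknown node (sum of currents leaving = 0; resistances in Ω):
  Node 1: (V_1 - 15)/2700 + (V_1 - 0)/20 + (V_1 - V_3)/47 = 0
  Node 3: (V_3 - V_1)/47 + (V_3 - 0)/9.1 = 0
Collecting terms (coefficients in siemens):
  0.07165·V_1 - 0.02128·V_3 = 0.005556
  0.1312·V_3 - 0.02128·V_1 = 0
Determinant D = (0.07165)(0.1312) - (-0.02128)(-0.02128) = 0.008945
V_1 = [(0.005556)(0.1312) - (-0.02128)(0)]/D = 0.08146 V
V_3 = [(0.07165)(0) - (0.005556)(-0.02128)]/D = 0.01321 V
The requested potential is V_3 = 0.01321 V.

Final answer: V_3 = 0.01321 V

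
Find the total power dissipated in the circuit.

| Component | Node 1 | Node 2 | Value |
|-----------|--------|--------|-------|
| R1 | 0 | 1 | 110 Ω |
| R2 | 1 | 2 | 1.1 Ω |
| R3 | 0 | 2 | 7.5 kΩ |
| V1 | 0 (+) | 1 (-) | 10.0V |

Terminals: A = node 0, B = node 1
Nodal analysis, taking node 1 as the 0 V reference.
Source V1 fixes V_0 = 10 V.
KCL at each unknown node (sum of currents leaving = 0; resistances in Ω):
  Node 2: (V_2 - 0)/1.1 + (V_2 - 10)/7500 = 0
Collecting terms: 0.9092 × V_2 = 0.001333  =>  V_2 = 0.001466 V
Power in each resistor, P = (ΔV)²/R:
  P_R1 = (10 - 0)²/110 = 0.9091 W
  P_R2 = (0 - 0.001466)²/1.1 = 0.000001955 W
  P_R3 = (10 - 0.001466)²/7500 = 0.01333 W
P_total = P_R1 + P_R2 + P_R3 = 0.9224 W

Final answer: 0.9224 W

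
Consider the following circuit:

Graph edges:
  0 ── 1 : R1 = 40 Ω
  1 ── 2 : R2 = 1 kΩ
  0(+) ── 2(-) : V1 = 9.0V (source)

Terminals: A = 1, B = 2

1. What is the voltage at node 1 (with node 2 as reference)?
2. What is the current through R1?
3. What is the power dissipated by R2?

Nodal analysis, taking node 2 as the 0 V reference.
Source V1 fixes V_0 = 9 V.
KCL at each unknown node (sum of currents leaving = 0; resistances in Ω):
  Node 1: (V_1 - 9)/40 + (V_1 - 0)/1000 = 0
Collecting terms: 0.026 × V_1 = 0.225  =>  V_1 = 8.654 V
Part 1:
  Read off the nodal solution: V_1 = 8.654 V
Part 2:
  I_R1 = (V_0 - V_1)/R1 = (9 - 8.654)/40 = 0.008654 A
  Magnitude: I_R1 = 0.008654 A
Part 3:
  I_R2 = (V_1 - V_2)/R2 = (8.654 - 0)/1000 = 0.008654 A
  P_R2 = I_R2² × R2 = (0.008654)² × 1000 = 0.07489 W

Final answers:
1. V_1 = 8.654 V
2. I_R1 = 0.008654 A
3. P_R2 = 0.07489 W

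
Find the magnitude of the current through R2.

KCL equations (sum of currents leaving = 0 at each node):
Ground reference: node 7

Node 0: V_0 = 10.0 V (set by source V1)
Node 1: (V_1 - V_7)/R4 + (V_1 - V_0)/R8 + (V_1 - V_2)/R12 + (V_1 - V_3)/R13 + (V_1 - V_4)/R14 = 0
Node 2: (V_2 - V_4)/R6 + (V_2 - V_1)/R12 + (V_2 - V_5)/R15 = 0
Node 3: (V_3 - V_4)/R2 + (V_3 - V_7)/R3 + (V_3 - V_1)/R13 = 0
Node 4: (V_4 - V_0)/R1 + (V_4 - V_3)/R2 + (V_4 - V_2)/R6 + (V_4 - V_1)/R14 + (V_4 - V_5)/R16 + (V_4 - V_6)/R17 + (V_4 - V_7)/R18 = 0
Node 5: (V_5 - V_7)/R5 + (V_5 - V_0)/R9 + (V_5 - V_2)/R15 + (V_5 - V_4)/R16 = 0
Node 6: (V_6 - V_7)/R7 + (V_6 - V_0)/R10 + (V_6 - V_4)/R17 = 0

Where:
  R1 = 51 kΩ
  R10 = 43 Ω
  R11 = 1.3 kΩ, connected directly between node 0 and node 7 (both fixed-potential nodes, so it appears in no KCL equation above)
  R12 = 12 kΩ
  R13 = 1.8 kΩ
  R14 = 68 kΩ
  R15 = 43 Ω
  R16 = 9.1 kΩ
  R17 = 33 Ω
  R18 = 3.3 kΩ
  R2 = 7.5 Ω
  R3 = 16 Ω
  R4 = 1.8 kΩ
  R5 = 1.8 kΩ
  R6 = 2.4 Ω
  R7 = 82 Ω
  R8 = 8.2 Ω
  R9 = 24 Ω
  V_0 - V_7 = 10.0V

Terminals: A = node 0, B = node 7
Nodal analysis, taking node 7 as the 0 V reference.
Source V1 fixes V_0 = 10 V.
KCL at each unknown node (sum of currents leaving = 0; resistances in Ω):
  Node 1: (V_1 - 0)/1800 + (V_1 - 10)/8.2 + (V_1 - V_2)/12000 + (V_1 - V_3)/1800 + (V_1 - V_4)/68000 = 0
  Node 2: (V_2 - V_4)/2.4 + (V_2 - V_1)/12000 + (V_2 - V_5)/43 = 0
  Node 3: (V_3 - V_4)/7.5 + (V_3 - 0)/16 + (V_3 - V_1)/1800 = 0
  Node 4: (V_4 - 10)/51000 + (V_4 - V_3)/7.5 + (V_4 - V_2)/2.4 + (V_4 - V_1)/68000 + (V_4 - V_5)/9100 + (V_4 - V_6)/33 + (V_4 - 0)/3300 = 0
  Node 5: (V_5 - 0)/1800 + (V_5 - 10)/24 + (V_5 - V_2)/43 + (V_5 - V_4)/9100 = 0
  Node 6: (V_6 - 0)/82 + (V_6 - 10)/43 + (V_6 - V_4)/33 = 0
Collecting terms (coefficients in siemens):
  0.1232·V_1 - 0.00008333·V_2 - 0.0005556·V_3 - 0.00001471·V_4 = 1.22
  0.44·V_2 - 0.00008333·V_1 - 0.4167·V_4 - 0.02326·V_5 = 0
  0.1964·V_3 - 0.0005556·V_1 - 0.1333·V_4 = 0
  0.5808·V_4 - 0.00001471·V_1 - 0.4167·V_2 - 0.1333·V_3 - 0.0001099·V_5 - 0.0303·V_6 = 0.0001961
  0.06559·V_5 - 0.02326·V_2 - 0.0001099·V_4 = 0.4167
  0.06575·V_6 - 0.0303·V_4 = 0.2326
Solving these 6 simultaneous equations (Gaussian elimination) gives:
  V_1 = 9.915 V, V_2 = 3.671 V, V_3 = 2.368 V, V_4 = 3.447 V
  V_5 = 7.66 V, V_6 = 5.125 V
I_R2 = (V_3 - V_4)/R2 = (2.368 - 3.447)/7.5 = -0.1438 A
|I_R2| = 0.1438 A

Final answer: |I_R2| = 0.1438 A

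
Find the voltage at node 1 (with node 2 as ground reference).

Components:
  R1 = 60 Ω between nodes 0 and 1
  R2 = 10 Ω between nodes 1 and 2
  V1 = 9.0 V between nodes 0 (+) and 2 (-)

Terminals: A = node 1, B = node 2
Nodal analysis, taking node 2 as the 0 V reference.
Source V1 fixes V_0 = 9 V.
KCL at each unknown node (sum of currents leaving = 0; resistances in Ω):
  Node 1: (V_1 - 9)/60 + (V_1 - 0)/10 = 0
Collecting terms: 0.1167 × V_1 = 0.15  =>  V_1 = 1.286 V
The requested potential is V_1 = 1.286 V.

Final answer: V_1 = 1.286 V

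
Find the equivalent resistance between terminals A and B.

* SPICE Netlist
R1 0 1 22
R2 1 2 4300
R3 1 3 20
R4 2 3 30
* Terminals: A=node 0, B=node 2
Reduce the network between node 0 (A) and node 2 (B) by series/parallel combination:
  Rs1 = R3 + R4 (series, joined only at node 3) = 20 + 30 = 50 Ω
  Rp1 = R2 ‖ Rs1 (parallel, both between nodes 1 and 2) = 1/(1/4300 + 1/50) = 49.43 Ω
  Rs2 = R1 + Rp1 (series, joined only at node 1) = 22 + 49.43 = 71.43 Ω
R_eq = 71.43 Ω

Final answer: 71.43 Ω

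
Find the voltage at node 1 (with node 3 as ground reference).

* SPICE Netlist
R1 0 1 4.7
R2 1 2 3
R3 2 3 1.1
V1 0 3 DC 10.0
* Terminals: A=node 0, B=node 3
Nodal analysis, taking node 3 as the 0 V reference.
Source V1 fixes V_0 = 10 V.
KCL at each unknown node (sum of currents leaving = 0; resistances in Ω):
  Node 1: (V_1 - 10)/4.7 + (V_1 - V_2)/3 = 0
  Node 2: (V_2 - V_1)/3 + (V_2 - 0)/1.1 = 0
Collecting terms (coefficients in siemens):
  0.5461·V_1 - 0.3333·V_2 = 2.128
  1.242·V_2 - 0.3333·V_1 = 0
Determinant D = (0.5461)(1.242) - (-0.3333)(-0.3333) = 0.5674
V_1 = [(2.128)(1.242) - (-0.3333)(0)]/D = 4.659 V
V_2 = [(0.5461)(0) - (2.128)(-0.3333)]/D = 1.25 V
The requested potential is V_1 = 4.659 V.

Final answer: V_1 = 4.659 V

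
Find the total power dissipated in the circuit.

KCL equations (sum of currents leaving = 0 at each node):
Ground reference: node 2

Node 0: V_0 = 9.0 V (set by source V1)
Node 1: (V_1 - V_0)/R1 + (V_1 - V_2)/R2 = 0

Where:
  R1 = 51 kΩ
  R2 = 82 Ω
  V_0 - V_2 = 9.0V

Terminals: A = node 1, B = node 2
Nodal analysis, taking node 2 as the 0 V reference.
Source V1 fixes V_0 = 9 V.
KCL at each unknown node (sum of currents leaving = 0; resistances in Ω):
  Node 1: (V_1 - 9)/51000 + (V_1 - 0)/82 = 0
Collecting terms: 0.01221 × V_1 = 0.0001765  =>  V_1 = 0.01445 V
Power in each resistor, P = (ΔV)²/R:
  P_R1 = (9 - 0.01445)²/51000 = 0.001583 W
  P_R2 = (0.01445 - 0)²/82 = 0.000002545 W
P_total = P_R1 + P_R2 = 0.001586 W

Final answer: 0.001586 W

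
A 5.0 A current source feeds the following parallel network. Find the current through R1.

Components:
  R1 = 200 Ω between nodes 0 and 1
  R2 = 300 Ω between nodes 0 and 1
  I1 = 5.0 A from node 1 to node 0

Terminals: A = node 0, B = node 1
All resistors sit directly between nodes 0 and 1, so they are in parallel and share one voltage V; the full source current 5 A splits among them.
1/R_par = 1/200 + 1/300 = 0.008333 S  =>  R_par = 120 Ω
V = I × R_par = 5 × 120 = 600 V
I_R1 = V/R1 = 600/200 = 3 A

Final answer: 3 A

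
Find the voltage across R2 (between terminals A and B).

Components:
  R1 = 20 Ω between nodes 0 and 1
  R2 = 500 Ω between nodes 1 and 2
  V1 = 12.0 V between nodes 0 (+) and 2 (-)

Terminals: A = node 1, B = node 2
R1 and R2 are in series across V1 (node 0 → node 1 → node 2), and the output A–B is taken across R2, so this is a voltage divider.
Series current: I = V1/(R1 + R2) = 12/(20 + 500) = 12/520 = 0.02308 A
V_R2 = I × R2 = V1 × R2/(R1 + R2) = 12 × 500/520 = 11.54 V

Final answer: 11.54 V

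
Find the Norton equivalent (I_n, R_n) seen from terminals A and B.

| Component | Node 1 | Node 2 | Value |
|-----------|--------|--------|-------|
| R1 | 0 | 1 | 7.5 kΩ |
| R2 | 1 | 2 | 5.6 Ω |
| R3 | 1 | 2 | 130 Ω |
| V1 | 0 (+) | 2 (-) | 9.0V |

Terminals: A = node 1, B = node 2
Find the Thévenin equivalent first; then I_n = V_th/R_th and R_n = R_th.
Step 1 — V_th is the open-circuit voltage V_A - V_B (nothing connected across the terminals).
Nodal analysis, taking node 2 as the 0 V reference.
Source V1 fixes V_0 = 9 V.
KCL at each unknown node (sum of currents leaving = 0; resistances in Ω):
  Node 1: (V_1 - 9)/7500 + (V_1 - 0)/5.6 + (V_1 - 0)/130 = 0
Collecting terms: 0.1864 × V_1 = 0.0012  =>  V_1 = 0.006438 V
V_th = V_1 - V_2 = 0.006438 - 0 = 0.006438 V
Step 2 — R_th: zero the source — replace V1 by a short circuit (node 2 merges into node 0) — and find the resistance seen between A (node 1) and B (node 0).
Reduce the network between node 1 (A) and node 0 (B) by series/parallel combination:
  Rp1 = R1 ‖ R2 ‖ R3 (parallel, all between nodes 0 and 1) = 1/(1/7500 + 1/5.6 + 1/130) = 5.365 Ω
R_th = 5.365 Ω
I_n = V_th/R_th = 0.006438/5.365 = 0.0012 A, and R_n = R_th = 5.365 Ω

Final answer: I_n = 0.0012 A, R_n = 5.365 Ω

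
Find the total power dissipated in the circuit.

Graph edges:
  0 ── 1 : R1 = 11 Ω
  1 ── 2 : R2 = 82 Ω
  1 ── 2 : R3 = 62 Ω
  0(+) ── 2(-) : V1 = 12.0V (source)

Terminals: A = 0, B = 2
Nodal analysis, taking node 2 as the 0 V reference.
Source V1 fixes V_0 = 12 V.
KCL at each unknown node (sum of currents leaving = 0; resistances in Ω):
  Node 1: (V_1 - 12)/11 + (V_1 - 0)/82 + (V_1 - 0)/62 = 0
Collecting terms: 0.1192 × V_1 = 1.091  =>  V_1 = 9.149 V
Power in each resistor, P = (ΔV)²/R:
  P_R1 = (12 - 9.149)²/11 = 0.7387 W
  P_R2 = (9.149 - 0)²/82 = 1.021 W
  P_R3 = (9.149 - 0)²/62 = 1.35 W
P_total = P_R1 + P_R2 + P_R3 = 3.11 W

Final answer: 3.11 W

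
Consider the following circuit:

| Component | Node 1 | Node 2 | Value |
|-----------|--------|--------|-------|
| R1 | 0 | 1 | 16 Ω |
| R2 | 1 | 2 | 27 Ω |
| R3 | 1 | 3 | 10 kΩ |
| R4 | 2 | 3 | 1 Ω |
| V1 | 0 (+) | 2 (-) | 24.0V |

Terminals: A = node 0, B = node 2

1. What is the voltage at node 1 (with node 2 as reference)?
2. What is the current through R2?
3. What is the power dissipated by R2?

Nodal analysis, taking node 2 as the 0 V reference.
Source V1 fixes V_0 = 24 V.
KCL at each unknown node (sum of currents leaving = 0; resistances in Ω):
  Node 1: (V_1 - 24)/16 + (V_1 - 0)/27 + (V_1 - V_3)/10000 = 0
  Node 3: (V_3 - V_1)/10000 + (V_3 - 0)/1 = 0
Collecting terms (coefficients in siemens):
  0.09964·V_1 - 0.0001·V_3 = 1.5
  1·V_3 - 0.0001·V_1 = 0
Determinant D = (0.09964)(1) - (-0.0001)(-0.0001) = 0.09965
V_1 = [(1.5)(1) - (-0.0001)(0)]/D = 15.05 V
V_3 = [(0.09964)(0) - (1.5)(-0.0001)]/D = 0.001505 V
Part 1:
  Read off the nodal solution: V_1 = 15.05 V
Part 2:
  I_R2 = (V_1 - V_2)/R2 = (15.05 - 0)/27 = 0.5576 A
  Magnitude: I_R2 = 0.5576 A
Part 3:
  I_R2 = (V_1 - V_2)/R2 = (15.05 - 0)/27 = 0.5576 A
  P_R2 = I_R2² × R2 = (0.5576)² × 27 = 8.394 W

Final answers:
1. V_1 = 15.05 V
2. I_R2 = 0.5576 A
3. P_R2 = 8.394 W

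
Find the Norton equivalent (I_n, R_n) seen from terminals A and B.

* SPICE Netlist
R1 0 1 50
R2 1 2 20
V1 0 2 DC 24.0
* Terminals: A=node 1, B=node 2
Find the Thévenin equivalent first; then I_n = V_th/R_th and R_n = R_th.
Step 1 — V_th is the open-circuit voltage V_A - V_B (nothing connected across the terminals).
Nodal analysis, taking node 2 as the 0 V reference.
Source V1 fixes V_0 = 24 V.
KCL at each unknown node (sum of currents leaving = 0; resistances in Ω):
  Node 1: (V_1 - 24)/50 + (V_1 - 0)/20 = 0
Collecting terms: 0.07 × V_1 = 0.48  =>  V_1 = 6.857 V
V_th = V_1 - V_2 = 6.857 - 0 = 6.857 V
Step 2 — R_th: zero the source — replace V1 by a short circuit (node 2 merges into node 0) — and find the resistance seen between A (node 1) and B (node 0).
Reduce the network between node 1 (A) and node 0 (B) by series/parallel combination:
  Rp1 = R1 ‖ R2 (parallel, both between nodes 0 and 1) = 1/(1/50 + 1/20) = 14.29 Ω
R_th = 14.29 Ω
I_n = V_th/R_th = 6.857/14.29 = 0.48 A, and R_n = R_th = 14.29 Ω

Final answer: I_n = 0.48 A, R_n = 14.29 Ω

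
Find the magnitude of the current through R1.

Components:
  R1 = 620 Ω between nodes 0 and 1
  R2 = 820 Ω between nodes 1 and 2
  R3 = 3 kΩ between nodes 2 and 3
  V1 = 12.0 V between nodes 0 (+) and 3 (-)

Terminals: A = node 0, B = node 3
Nodal analysis, taking node 3 as the 0 V reference.
Source V1 fixes V_0 = 12 V.
KCL at each unknown node (sum of currents leaving = 0; resistances in Ω):
  Node 1: (V_1 - 12)/620 + (V_1 - V_2)/820 = 0
  Node 2: (V_2 - V_1)/820 + (V_2 - 0)/3000 = 0
Collecting terms (coefficients in siemens):
  0.002832·V_1 - 0.00122·V_2 = 0.01935
  0.001553·V_2 - 0.00122·V_1 = 0
Determinant D = (0.002832)(0.001553) - (-0.00122)(-0.00122) = 0.000002911
V_1 = [(0.01935)(0.001553) - (-0.00122)(0)]/D = 10.32 V
V_2 = [(0.002832)(0) - (0.01935)(-0.00122)]/D = 8.108 V
I_R1 = (V_0 - V_1)/R1 = (12 - 10.32)/620 = 0.002703 A
|I_R1| = 0.002703 A

Final answer: |I_R1| = 0.002703 A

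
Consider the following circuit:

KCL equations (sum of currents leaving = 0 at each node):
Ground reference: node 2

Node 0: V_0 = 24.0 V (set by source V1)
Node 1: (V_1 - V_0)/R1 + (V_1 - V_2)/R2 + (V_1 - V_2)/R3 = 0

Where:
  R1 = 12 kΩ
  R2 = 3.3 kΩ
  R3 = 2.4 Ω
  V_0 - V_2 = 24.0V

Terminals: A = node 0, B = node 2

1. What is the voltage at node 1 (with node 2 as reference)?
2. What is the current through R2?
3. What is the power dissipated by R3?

Nodal analysis, taking node 2 as the 0 V reference.
Source V1 fixes V_0 = 24 V.
KCL at each unknown node (sum of currents leaving = 0; resistances in Ω):
  Node 1: (V_1 - 24)/12000 + (V_1 - 0)/3300 + (V_1 - 0)/2.4 = 0
Collecting terms: 0.4171 × V_1 = 0.002  =>  V_1 = 0.004796 V
Part 1:
  Read off the nodal solution: V_1 = 0.004796 V
Part 2:
  I_R2 = (V_1 - V_2)/R2 = (0.004796 - 0)/3300 = 0.000001453 A
  Magnitude: I_R2 = 0.000001453 A
Part 3:
  I_R3 = (V_1 - V_2)/R3 = (0.004796 - 0)/2.4 = 0.001998 A
  P_R3 = I_R3² × R3 = (0.001998)² × 2.4 = 0.000009582 W

Final answers:
1. V_1 = 0.004796 V
2. I_R2 = 1.453e-06 A
3. P_R3 = 9.582e-06 W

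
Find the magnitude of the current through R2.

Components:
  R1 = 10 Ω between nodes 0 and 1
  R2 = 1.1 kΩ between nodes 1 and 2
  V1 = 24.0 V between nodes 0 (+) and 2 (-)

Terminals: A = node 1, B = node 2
Nodal analysis, taking node 2 as the 0 V reference.
Source V1 fixes V_0 = 24 V.
KCL at each unknown node (sum of currents leaving = 0; resistances in Ω):
  Node 1: (V_1 - 24)/10 + (V_1 - 0)/1100 = 0
Collecting terms: 0.1009 × V_1 = 2.4  =>  V_1 = 23.78 V
I_R2 = (V_1 - V_2)/R2 = (23.78 - 0)/1100 = 0.02162 A
|I_R2| = 0.02162 A

Final answer: |I_R2| = 0.02162 A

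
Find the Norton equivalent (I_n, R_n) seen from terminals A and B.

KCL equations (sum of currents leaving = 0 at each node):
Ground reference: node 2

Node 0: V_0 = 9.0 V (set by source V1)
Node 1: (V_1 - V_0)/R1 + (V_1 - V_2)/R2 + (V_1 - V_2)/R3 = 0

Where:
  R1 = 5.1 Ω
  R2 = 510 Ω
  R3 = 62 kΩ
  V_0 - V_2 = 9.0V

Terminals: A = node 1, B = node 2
Find the Thévenin equivalent first; then I_n = V_th/R_th and R_n = R_th.
Step 1 — V_th is the open-circuit voltage V_A - V_B (nothing connected across the terminals).
Nodal analysis, taking node 2 as the 0 V reference.
Source V1 fixes V_0 = 9 V.
KCL at each unknown node (sum of currents leaving = 0; resistances in Ω):
  Node 1: (V_1 - 9)/5.1 + (V_1 - 0)/510 + (V_1 - 0)/62000 = 0
Collecting terms: 0.1981 × V_1 = 1.765  =>  V_1 = 8.91 V
V_th = V_1 - V_2 = 8.91 - 0 = 8.91 V
Step 2 — R_th: zero the source — replace V1 by a short circuit (node 2 merges into node 0) — and find the resistance seen between A (node 1) and B (node 0).
Reduce the network between node 1 (A) and node 0 (B) by series/parallel combination:
  Rp1 = R1 ‖ R2 ‖ R3 (parallel, all between nodes 0 and 1) = 1/(1/5.1 + 1/510 + 1/62000) = 5.049 Ω
R_th = 5.049 Ω
I_n = V_th/R_th = 8.91/5.049 = 1.765 A, and R_n = R_th = 5.049 Ω

Final answer: I_n = 1.765 A, R_n = 5.049 Ω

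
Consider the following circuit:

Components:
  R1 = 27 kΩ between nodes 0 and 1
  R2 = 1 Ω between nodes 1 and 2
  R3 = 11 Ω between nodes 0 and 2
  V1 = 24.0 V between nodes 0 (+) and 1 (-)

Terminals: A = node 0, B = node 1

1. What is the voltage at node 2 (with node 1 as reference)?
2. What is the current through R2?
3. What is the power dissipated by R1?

Nodal analysis, taking node 1 as the 0 V reference.
Source V1 fixes V_0 = 24 V.
KCL at each unknown node (sum of currents leaving = 0; resistances in Ω):
  Node 2: (V_2 - 0)/1 + (V_2 - 24)/11 = 0
Collecting terms: 1.091 × V_2 = 2.182  =>  V_2 = 2 V
Part 1:
  Read off the nodal solution: V_2 = 2 V
Part 2:
  I_R2 = (V_1 - V_2)/R2 = (0 - 2)/1 = -2 A
  Magnitude: I_R2 = 2 A
Part 3:
  I_R1 = (V_0 - V_1)/R1 = (24 - 0)/27000 = 0.0008889 A
  P_R1 = I_R1² × R1 = (0.0008889)² × 27000 = 0.02133 W

Final answers:
1. V_2 = 2 V
2. I_R2 = 2 A
3. P_R1 = 0.02133 W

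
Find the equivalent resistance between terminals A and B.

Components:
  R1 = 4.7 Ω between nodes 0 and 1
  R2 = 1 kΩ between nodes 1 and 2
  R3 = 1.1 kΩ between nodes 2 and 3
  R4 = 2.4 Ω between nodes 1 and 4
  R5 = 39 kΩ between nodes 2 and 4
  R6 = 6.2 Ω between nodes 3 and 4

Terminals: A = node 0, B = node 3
The network is not a plain series/parallel combination. Inject a 1 A test current into terminal A (node 0) and return it from terminal B (node 3); then R_eq = V_A / (1 A).
Nodal analysis, taking node 3 as the 0 V reference.
Current source I_test pushes 1 A into node 0 and draws it out of node 3.
KCL at each unknown node (sum of currents leaving = 0; resistances in Ω):
  Node 0: (V_0 - V_1)/4.7 - 1 = 0
  Node 1: (V_1 - V_0)/4.7 + (V_1 - V_2)/1000 + (V_1 - V_4)/2.4 = 0
  Node 2: (V_2 - V_1)/1000 + (V_2 - 0)/1100 + (V_2 - V_4)/39000 = 0
  Node 4: (V_4 - V_1)/2.4 + (V_4 - V_2)/39000 + (V_4 - 0)/6.2 = 0
Collecting terms (coefficients in siemens):
  0.2128·V_0 - 0.2128·V_1 = 1
  0.6304·V_1 - 0.2128·V_0 - 0.001·V_2 - 0.4167·V_4 = 0
  0.001935·V_2 - 0.001·V_1 - 0.00002564·V_4 = 0
  0.578·V_4 - 0.4167·V_1 - 0.00002564·V_2 = 0
Solving these 4 simultaneous equations (Gaussian elimination) gives:
  V_0 = 13.26 V, V_1 = 8.565 V, V_2 = 4.509 V, V_4 = 6.175 V
R_eq = V_0 / 1 A = 13.26 Ω

Final answer: 13.26 Ω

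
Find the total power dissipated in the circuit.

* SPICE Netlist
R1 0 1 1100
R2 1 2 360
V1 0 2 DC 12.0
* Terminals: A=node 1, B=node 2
Nodal analysis, taking node 2 as the 0 V reference.
Source V1 fixes V_0 = 12 V.
KCL at each unknown node (sum of currents leaving = 0; resistances in Ω):
  Node 1: (V_1 - 12)/1100 + (V_1 - 0)/360 = 0
Collecting terms: 0.003687 × V_1 = 0.01091  =>  V_1 = 2.959 V
Power in each resistor, P = (ΔV)²/R:
  P_R1 = (12 - 2.959)²/1100 = 0.07431 W
  P_R2 = (2.959 - 0)²/360 = 0.02432 W
P_total = P_R1 + P_R2 = 0.09863 W

Final answer: 0.09863 W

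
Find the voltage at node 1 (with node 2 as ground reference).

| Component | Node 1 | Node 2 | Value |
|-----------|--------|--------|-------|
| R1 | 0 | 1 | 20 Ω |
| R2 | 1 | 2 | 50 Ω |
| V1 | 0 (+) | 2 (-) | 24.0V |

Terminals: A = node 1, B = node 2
Nodal analysis, taking node 2 as the 0 V reference.
Source V1 fixes V_0 = 24 V.
KCL at each unknown node (sum of currents leaving = 0; resistances in Ω):
  Node 1: (V_1 - 24)/20 + (V_1 - 0)/50 = 0
Collecting terms: 0.07 × V_1 = 1.2  =>  V_1 = 17.14 V
The requested potential is V_1 = 17.14 V.

Final answer: V_1 = 17.14 V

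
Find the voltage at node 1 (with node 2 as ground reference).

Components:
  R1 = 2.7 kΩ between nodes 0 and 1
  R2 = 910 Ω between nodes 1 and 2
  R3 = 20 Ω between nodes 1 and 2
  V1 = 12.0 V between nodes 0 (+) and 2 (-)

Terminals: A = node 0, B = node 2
Nodal analysis, taking node 2 as the 0 V reference.
Source V1 fixes V_0 = 12 V.
KCL at each unknown node (sum of currents leaving = 0; resistances in Ω):
  Node 1: (V_1 - 12)/2700 + (V_1 - 0)/910 + (V_1 - 0)/20 = 0
Collecting terms: 0.05147 × V_1 = 0.004444  =>  V_1 = 0.08635 V
The requested potential is V_1 = 0.08635 V.

Final answer: V_1 = 0.08635 V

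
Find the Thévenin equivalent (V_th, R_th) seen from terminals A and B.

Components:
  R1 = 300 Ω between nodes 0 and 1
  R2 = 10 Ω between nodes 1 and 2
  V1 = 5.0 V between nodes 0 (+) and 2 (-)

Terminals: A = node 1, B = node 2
Step 1 — V_th is the open-circuit voltage V_A - V_B (nothing connected across the terminals).
Nodal analysis, taking node 2 as the 0 V reference.
Source V1 fixes V_0 = 5 V.
KCL at each unknown node (sum of currents leaving = 0; resistances in Ω):
  Node 1: (V_1 - 5)/300 + (V_1 - 0)/10 = 0
Collecting terms: 0.1033 × V_1 = 0.01667  =>  V_1 = 0.1613 V
V_th = V_1 - V_2 = 0.1613 - 0 = 0.1613 V
Step 2 — R_th: zero the source — replace V1 by a short circuit (node 2 merges into node 0) — and find the resistance seen between A (node 1) and B (node 0).
Reduce the network between node 1 (A) and node 0 (B) by series/parallel combination:
  Rp1 = R1 ‖ R2 (parallel, both between nodes 0 and 1) = 1/(1/300 + 1/10) = 9.677 Ω
R_th = 9.677 Ω

Final answer: V_th = 0.1613 V, R_th = 9.677 Ω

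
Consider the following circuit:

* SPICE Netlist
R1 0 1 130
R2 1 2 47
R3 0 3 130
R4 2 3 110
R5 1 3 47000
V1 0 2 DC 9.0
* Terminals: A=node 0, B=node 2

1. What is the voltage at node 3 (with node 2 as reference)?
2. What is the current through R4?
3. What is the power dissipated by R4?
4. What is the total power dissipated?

Nodal analysis, taking node 2 as the 0 V reference.
Source V1 fixes V_0 = 9 V.
KCL at each unknown node (sum of currents leaving = 0; resistances in Ω):
  Node 1: (V_1 - 9)/130 + (V_1 - 0)/47 + (V_1 - V_3)/47000 = 0
  Node 3: (V_3 - 9)/130 + (V_3 - 0)/110 + (V_3 - V_1)/47000 = 0
Collecting terms (coefficients in siemens):
  0.02899·V_1 - 0.00002128·V_3 = 0.06923
  0.0168·V_3 - 0.00002128·V_1 = 0.06923
Determinant D = (0.02899)(0.0168) - (-0.00002128)(-0.00002128) = 0.0004872
V_1 = [(0.06923)(0.0168) - (-0.00002128)(0.06923)]/D = 2.391 V
V_3 = [(0.02899)(0.06923) - (0.06923)(-0.00002128)]/D = 4.123 V
Part 1:
  Read off the nodal solution: V_3 = 4.123 V
Part 2:
  I_R4 = (V_2 - V_3)/R4 = (0 - 4.123)/110 = -0.03748 A
  Magnitude: I_R4 = 0.03748 A
Part 3:
  I_R4 = (V_2 - V_3)/R4 = (0 - 4.123)/110 = -0.03748 A
  P_R4 = I_R4² × R4 = (-0.03748)² × 110 = 0.1545 W
Part 4:
  Power in each resistor, P = (ΔV)²/R:
    P_R1 = (9 - 2.391)²/130 = 0.336 W
    P_R2 = (2.391 - 0)²/47 = 0.1216 W
    P_R3 = (9 - 4.123)²/130 = 0.183 W
    P_R4 = (0 - 4.123)²/110 = 0.1545 W
    P_R5 = (2.391 - 4.123)²/47000 = 0.0000638 W
  P_total = P_R1 + P_R2 + P_R3 + P_R4 + P_R5 = 0.7952 W

Final answers:
1. V_3 = 4.123 V
2. I_R4 = 0.03748 A
3. P_R4 = 0.1545 W
4. P_total = 0.7952 W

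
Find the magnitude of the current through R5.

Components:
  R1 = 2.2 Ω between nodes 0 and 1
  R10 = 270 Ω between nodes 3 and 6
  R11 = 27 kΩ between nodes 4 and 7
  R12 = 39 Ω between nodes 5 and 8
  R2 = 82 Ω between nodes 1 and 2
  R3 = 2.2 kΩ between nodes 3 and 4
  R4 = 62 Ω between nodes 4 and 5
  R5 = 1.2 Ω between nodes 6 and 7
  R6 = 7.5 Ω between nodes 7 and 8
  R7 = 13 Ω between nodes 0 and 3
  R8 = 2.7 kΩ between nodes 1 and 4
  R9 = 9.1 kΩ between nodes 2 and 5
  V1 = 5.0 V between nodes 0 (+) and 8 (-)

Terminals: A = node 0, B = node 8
Nodal analysis, taking node 8 as the 0 V reference.
Source V1 fixes V_0 = 5 V.
KCL at each unknown node (sum of currents leaving = 0; resistances in Ω):
  Node 1: (V_1 - 5)/2.2 + (V_1 - V_2)/82 + (V_1 - V_4)/2700 = 0
  Node 2: (V_2 - V_1)/82 + (V_2 - V_5)/9100 = 0
  Node 3: (V_3 - V_4)/2200 + (V_3 - 5)/13 + (V_3 - V_6)/270 = 0
  Node 4: (V_4 - V_3)/2200 + (V_4 - V_5)/62 + (V_4 - V_1)/2700 + (V_4 - V_7)/27000 = 0
  Node 5: (V_5 - V_4)/62 + (V_5 - V_2)/9100 + (V_5 - 0)/39 = 0
  Node 6: (V_6 - V_7)/1.2 + (V_6 - V_3)/270 = 0
  Node 7: (V_7 - V_6)/1.2 + (V_7 - 0)/7.5 + (V_7 - V_4)/27000 = 0
Collecting terms (coefficients in siemens):
  0.4671·V_1 - 0.0122·V_2 - 0.0003704·V_4 = 2.273
  0.01231·V_2 - 0.0122·V_1 - 0.0001099·V_5 = 0
  0.08108·V_3 - 0.0004545·V_4 - 0.003704·V_6 = 0.3846
  0.01699·V_4 - 0.0003704·V_1 - 0.0004545·V_3 - 0.01613·V_5 - 0.00003704·V_7 = 0
  0.04188·V_5 - 0.0001099·V_2 - 0.01613·V_4 = 0
  0.837·V_6 - 0.003704·V_3 - 0.8333·V_7 = 0
  0.9667·V_7 - 0.00003704·V_4 - 0.8333·V_6 = 0
Solving these 7 simultaneous equations (Gaussian elimination) gives:
  V_1 = 4.995 V, V_2 = 4.952 V, V_3 = 4.753 V, V_4 = 0.3919 V
  V_5 = 0.1639 V, V_6 = 0.1484 V, V_7 = 0.128 V
I_R5 = (V_6 - V_7)/R5 = (0.1484 - 0.128)/1.2 = 0.01705 A
|I_R5| = 0.01705 A

Final answer: |I_R5| = 0.01705 A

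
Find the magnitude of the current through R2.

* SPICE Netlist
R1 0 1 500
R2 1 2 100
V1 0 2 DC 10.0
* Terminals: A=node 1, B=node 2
Nodal analysis, taking node 2 as the 0 V reference.
Source V1 fixes V_0 = 10 V.
KCL at each unknown node (sum of currents leaving = 0; resistances in Ω):
  Node 1: (V_1 - 10)/500 + (V_1 - 0)/100 = 0
Collecting terms: 0.012 × V_1 = 0.02  =>  V_1 = 1.667 V
I_R2 = (V_1 - V_2)/R2 = (1.667 - 0)/100 = 0.01667 A
|I_R2| = 0.01667 A

Final answer: |I_R2| = 0.01667 A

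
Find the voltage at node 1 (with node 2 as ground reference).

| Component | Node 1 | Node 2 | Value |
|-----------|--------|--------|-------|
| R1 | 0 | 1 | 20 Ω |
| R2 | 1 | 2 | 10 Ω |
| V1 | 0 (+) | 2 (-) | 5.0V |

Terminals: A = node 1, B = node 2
Nodal analysis, taking node 2 as the 0 V reference.
Source V1 fixes V_0 = 5 V.
KCL at each unknown node (sum of currents leaving = 0; resistances in Ω):
  Node 1: (V_1 - 5)/20 + (V_1 - 0)/10 = 0
Collecting terms: 0.15 × V_1 = 0.25  =>  V_1 = 1.667 V
The requested potential is V_1 = 1.667 V.

Final answer: V_1 = 1.667 V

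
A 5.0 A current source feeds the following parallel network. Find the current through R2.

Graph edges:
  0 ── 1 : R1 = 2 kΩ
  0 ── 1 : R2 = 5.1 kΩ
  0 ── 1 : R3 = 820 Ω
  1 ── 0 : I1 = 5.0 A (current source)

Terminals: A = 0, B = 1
All resistors sit directly between nodes 0 and 1, so they are in parallel and share one voltage V; the full source current 5 A splits among them.
1/R_par = 1/2000 + 1/5100 + 1/820 = 0.001916 S  =>  R_par = 522 Ω
V = I × R_par = 5 × 522 = 2610 V
I_R2 = V/R2 = 2610/5100 = 0.5118 A

Final answer: 0.5118 A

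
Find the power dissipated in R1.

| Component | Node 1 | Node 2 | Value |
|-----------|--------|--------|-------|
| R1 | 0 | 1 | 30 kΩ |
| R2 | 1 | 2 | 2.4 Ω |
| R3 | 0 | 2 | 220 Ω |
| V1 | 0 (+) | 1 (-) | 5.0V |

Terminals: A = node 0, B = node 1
Nodal analysis, taking node 1 as the 0 V reference.
Source V1 fixes V_0 = 5 V.
KCL at each unknown node (sum of currents leaving = 0; resistances in Ω):
  Node 2: (V_2 - 0)/2.4 + (V_2 - 5)/220 = 0
Collecting terms: 0.4212 × V_2 = 0.02273  =>  V_2 = 0.05396 V
I_R1 = (V_0 - V_1)/R1 = (5 - 0)/30000 = 0.0001667 A
P_R1 = I_R1² × R1 = (0.0001667)² × 30000 = 0.0008333 W

Final answer: 0.0008333 W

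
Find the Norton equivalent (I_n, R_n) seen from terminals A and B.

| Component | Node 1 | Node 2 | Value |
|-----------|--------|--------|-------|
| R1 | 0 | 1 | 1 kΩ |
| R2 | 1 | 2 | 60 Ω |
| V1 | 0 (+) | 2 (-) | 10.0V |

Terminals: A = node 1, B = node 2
Find the Thévenin equivalent first; then I_n = V_th/R_th and R_n = R_th.
Step 1 — V_th is the open-circuit voltage V_A - V_B (nothing connected across the terminals).
Nodal analysis, taking node 2 as the 0 V reference.
Source V1 fixes V_0 = 10 V.
KCL at each unknown node (sum of currents leaving = 0; resistances in Ω):
  Node 1: (V_1 - 10)/1000 + (V_1 - 0)/60 = 0
Collecting terms: 0.01767 × V_1 = 0.01  =>  V_1 = 0.566 V
V_th = V_1 - V_2 = 0.566 - 0 = 0.566 V
Step 2 — R_th: zero the source — replace V1 by a short circuit (node 2 merges into node 0) — and find the resistance seen between A (node 1) and B (node 0).
Reduce the network between node 1 (A) and node 0 (B) by series/parallel combination:
  Rp1 = R1 ‖ R2 (parallel, both between nodes 0 and 1) = 1/(1/1000 + 1/60) = 56.6 Ω
R_th = 56.6 Ω
I_n = V_th/R_th = 0.566/56.6 = 0.01 A, and R_n = R_th = 56.6 Ω

Final answer: I_n = 0.01 A, R_n = 56.6 Ω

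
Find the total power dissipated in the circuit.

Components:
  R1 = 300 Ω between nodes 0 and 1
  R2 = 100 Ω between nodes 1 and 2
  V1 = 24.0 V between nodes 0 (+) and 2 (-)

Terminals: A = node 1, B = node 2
Nodal analysis, taking node 2 as the 0 V reference.
Source V1 fixes V_0 = 24 V.
KCL at each unknown node (sum of currents leaving = 0; resistances in Ω):
  Node 1: (V_1 - 24)/300 + (V_1 - 0)/100 = 0
Collecting terms: 0.01333 × V_1 = 0.08  =>  V_1 = 6 V
Power in each resistor, P = (ΔV)²/R:
  P_R1 = (24 - 6)²/300 = 1.08 W
  P_R2 = (6 - 0)²/100 = 0.36 W
P_total = P_R1 + P_R2 = 1.44 W

Final answer: 1.44 W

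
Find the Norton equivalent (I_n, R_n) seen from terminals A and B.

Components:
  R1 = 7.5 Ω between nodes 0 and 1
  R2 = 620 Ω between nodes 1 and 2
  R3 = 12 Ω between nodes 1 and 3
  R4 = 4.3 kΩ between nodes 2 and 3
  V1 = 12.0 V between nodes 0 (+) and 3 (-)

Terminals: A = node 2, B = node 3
Find the Thévenin equivalent first; then I_n = V_th/R_th and R_n = R_th.
Step 1 — V_th is the open-circuit voltage V_A - V_B (nothing connected across the terminals).
Nodal analysis, taking node 3 as the 0 V reference.
Source V1 fixes V_0 = 12 V.
KCL at each unknown node (sum of currents leaving = 0; resistances in Ω):
  Node 1: (V_1 - 12)/7.5 + (V_1 - V_2)/620 + (V_1 - 0)/12 = 0
  Node 2: (V_2 - V_1)/620 + (V_2 - 0)/4300 = 0
Collecting terms (coefficients in siemens):
  0.2183·V_1 - 0.001613·V_2 = 1.6
  0.001845·V_2 - 0.001613·V_1 = 0
Determinant D = (0.2183)(0.001845) - (-0.001613)(-0.001613) = 0.0004002
V_1 = [(1.6)(0.001845) - (-0.001613)(0)]/D = 7.378 V
V_2 = [(0.2183)(0) - (1.6)(-0.001613)]/D = 6.448 V
V_th = V_2 - V_3 = 6.448 - 0 = 6.448 V
Step 2 — R_th: zero the source — replace V1 by a short circuit (node 3 merges into node 0) — and find the resistance seen between A (node 2) and B (node 0).
Reduce the network between node 2 (A) and node 0 (B) by series/parallel combination:
  Rp1 = R1 ‖ R3 (parallel, both between nodes 0 and 1) = 1/(1/7.5 + 1/12) = 4.615 Ω
  Rs1 = R2 + Rp1 (series, joined only at node 1) = 620 + 4.615 = 624.6 Ω
  Rp2 = R4 ‖ Rs1 (parallel, both between nodes 0 and 2) = 1/(1/4300 + 1/624.6) = 545.4 Ω
R_th = 545.4 Ω
I_n = V_th/R_th = 6.448/545.4 = 0.01182 A, and R_n = R_th = 545.4 Ω

Final answer: I_n = 0.01182 A, R_n = 545.4 Ω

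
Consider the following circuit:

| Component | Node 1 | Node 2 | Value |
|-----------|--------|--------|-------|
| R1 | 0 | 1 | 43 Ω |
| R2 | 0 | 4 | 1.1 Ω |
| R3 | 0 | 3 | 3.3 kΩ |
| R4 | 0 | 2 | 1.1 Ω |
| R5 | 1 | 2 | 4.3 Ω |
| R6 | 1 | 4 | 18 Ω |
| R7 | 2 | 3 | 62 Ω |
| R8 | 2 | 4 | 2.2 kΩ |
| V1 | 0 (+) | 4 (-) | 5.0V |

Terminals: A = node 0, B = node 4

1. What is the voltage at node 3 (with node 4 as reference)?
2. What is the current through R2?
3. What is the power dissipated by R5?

Nodal analysis, taking node 4 as the 0 V reference.
Source V1 fixes V_0 = 5 V.
KCL at each unknown node (sum of currents leaving = 0; resistances in Ω):
  Node 1: (V_1 - 5)/43 + (V_1 - V_2)/4.3 + (V_1 - 0)/18 = 0
  Node 2: (V_2 - 5)/1.1 + (V_2 - V_1)/4.3 + (V_2 - V_3)/62 + (V_2 - 0)/2200 = 0
  Node 3: (V_3 - 5)/3300 + (V_3 - V_2)/62 = 0
Collecting terms (coefficients in siemens):
  0.3114·V_1 - 0.2326·V_2 = 0.1163
  1.158·V_2 - 0.2326·V_1 - 0.01613·V_3 = 4.545
  0.01643·V_3 - 0.01613·V_2 = 0.001515
Solving these 3 simultaneous equations (Gaussian elimination) gives:
  V_1 = 3.946 V, V_2 = 4.783 V, V_3 = 4.787 V
Part 1:
  Read off the nodal solution: V_3 = 4.787 V
Part 2:
  I_R2 = (V_0 - V_4)/R2 = (5 - 0)/1.1 = 4.545 A
  Magnitude: I_R2 = 4.545 A
Part 3:
  I_R5 = (V_1 - V_2)/R5 = (3.946 - 4.783)/4.3 = -0.1947 A
  P_R5 = I_R5² × R5 = (-0.1947)² × 4.3 = 0.163 W

Final answers:
1. V_3 = 4.787 V
2. I_R2 = 4.545 A
3. P_R5 = 0.163 W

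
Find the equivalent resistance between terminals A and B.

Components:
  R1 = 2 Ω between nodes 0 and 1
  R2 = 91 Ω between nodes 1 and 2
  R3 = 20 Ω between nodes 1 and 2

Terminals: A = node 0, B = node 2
Reduce the network between node 0 (A) and node 2 (B) by series/parallel combination:
  Rp1 = R2 ‖ R3 (parallel, both between nodes 1 and 2) = 1/(1/91 + 1/20) = 16.4 Ω
  Rs1 = R1 + Rp1 (series, joined only at node 1) = 2 + 16.4 = 18.4 Ω
R_eq = 18.4 Ω

Final answer: 18.4 Ω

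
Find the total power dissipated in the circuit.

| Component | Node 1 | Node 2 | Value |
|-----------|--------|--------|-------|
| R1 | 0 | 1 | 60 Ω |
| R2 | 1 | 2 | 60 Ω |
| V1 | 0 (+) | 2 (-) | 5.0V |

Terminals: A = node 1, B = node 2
Nodal analysis, taking node 2 as the 0 V reference.
Source V1 fixes V_0 = 5 V.
KCL at each unknown node (sum of currents leaving = 0; resistances in Ω):
  Node 1: (V_1 - 5)/60 + (V_1 - 0)/60 = 0
Collecting terms: 0.03333 × V_1 = 0.08333  =>  V_1 = 2.5 V
Power in each resistor, P = (ΔV)²/R:
  P_R1 = (5 - 2.5)²/60 = 0.1042 W
  P_R2 = (2.5 - 0)²/60 = 0.1042 W
P_total = P_R1 + P_R2 = 0.2083 W

Final answer: 0.2083 W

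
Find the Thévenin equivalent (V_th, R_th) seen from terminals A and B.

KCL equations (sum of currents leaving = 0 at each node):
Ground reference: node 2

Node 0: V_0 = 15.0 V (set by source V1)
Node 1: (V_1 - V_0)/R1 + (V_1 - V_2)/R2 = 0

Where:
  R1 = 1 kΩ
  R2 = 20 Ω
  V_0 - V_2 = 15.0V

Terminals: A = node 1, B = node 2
Step 1 — V_th is the open-circuit voltage V_A - V_B (nothing connected across the terminals).
Nodal analysis, taking node 2 as the 0 V reference.
Source V1 fixes V_0 = 15 V.
KCL at each unknown node (sum of currents leaving = 0; resistances in Ω):
  Node 1: (V_1 - 15)/1000 + (V_1 - 0)/20 = 0
Collecting terms: 0.051 × V_1 = 0.015  =>  V_1 = 0.2941 V
V_th = V_1 - V_2 = 0.2941 - 0 = 0.2941 V
Step 2 — R_th: zero the source — replace V1 by a short circuit (node 2 merges into node 0) — and find the resistance seen between A (node 1) and B (node 0).
Reduce the network between node 1 (A) and node 0 (B) by series/parallel combination:
  Rp1 = R1 ‖ R2 (parallel, both between nodes 0 and 1) = 1/(1/1000 + 1/20) = 19.61 Ω
R_th = 19.61 Ω

Final answer: V_th = 0.2941 V, R_th = 19.61 Ω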